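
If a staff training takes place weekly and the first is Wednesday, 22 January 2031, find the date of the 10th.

The 10th occurrence is 9 intervals after the first: 9 × 7 = 63 days after 22 January 2031.
January has 31 days — 9 days to the end of January leaves 54.
February has 28 days (26 left).
26 days into March → 26 March 2031.

26 March 2031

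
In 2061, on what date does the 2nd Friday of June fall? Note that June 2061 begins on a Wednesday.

10 June 2061

June 2061 begins on a Wednesday, so the first Friday is June 3 (2 days later).
The 2nd Friday is 1 weeks later: 3 + 7 = 10.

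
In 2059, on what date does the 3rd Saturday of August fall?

August 2059 begins on a Friday, so the first Saturday is August 2 (1 day later).
The 3rd Saturday is 2 weeks later: 2 + 14 = 16.

2059-08-16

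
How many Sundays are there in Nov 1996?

Nov 1, 1996 is a Friday; the first Sunday on or after it is Nov 3, 1996 (2 days later).
From Nov 3, 1996 to Nov 30, 1996 is 30 − 3 = 27 days.
27 ÷ 7 = 3 full weeks with remainder 6, so 3 more Sundays after the first → 4.

4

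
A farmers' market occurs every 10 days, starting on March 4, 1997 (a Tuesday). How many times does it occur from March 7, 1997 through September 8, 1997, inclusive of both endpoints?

Occurrences land 10·i days after March 4, 1997 for i = 0, 1, 2, …
March 7, 1997 is 3 days after the start; 3 ÷ 10 = 0 remainder 3; since the remainder is 3, round up to i = 1. First occurrence in the window: #2 on March 14, 1997 (1×10 = 10 days in).
September 8, 1997 is 188 days after the start; 188 ÷ 10 = 18 remainder 8. Last occurrence in the window: #19 on August 31, 1997.
Occurrences #2 through #19: 18 in total.

18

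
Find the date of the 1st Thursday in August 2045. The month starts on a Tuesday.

August 2045 begins on a Tuesday, so the first Thursday is August 3 (2 days later).

August 3, 2045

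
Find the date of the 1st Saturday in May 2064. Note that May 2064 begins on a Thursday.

May 3, 2064

May 2064 begins on a Thursday, so the first Saturday is May 3 (2 days later).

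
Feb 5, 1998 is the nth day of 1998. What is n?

Days in months before Feb: 31 = 31.
Plus 5 days into Feb → day 36.

36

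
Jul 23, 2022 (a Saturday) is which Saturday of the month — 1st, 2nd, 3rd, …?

4th

Day 23 falls in week ⌈23/7⌉ of the month.
Days 1–7 hold the 1st Saturday, 8–14 the 2nd, 15–21 the 3rd, 22–28 the 4th, 29–31 the 5th.
23 is in the range for the 4th.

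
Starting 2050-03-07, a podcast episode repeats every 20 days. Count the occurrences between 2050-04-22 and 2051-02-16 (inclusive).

Occurrences land 20·i days after 2050-03-07 for i = 0, 1, 2, …
2050-04-22 is 46 days after the start; 46 ÷ 20 = 2 remainder 6; since the remainder is 6, round up to i = 3. First occurrence in the window: #4 on 2050-05-06 (3×20 = 60 days in).
2051-02-16 is 346 days after the start; 346 ÷ 20 = 17 remainder 6. Last occurrence in the window: #18 on 2051-02-10.
Occurrences #4 through #18: 15 in total.

15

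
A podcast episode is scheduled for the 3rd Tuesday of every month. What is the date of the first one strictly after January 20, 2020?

January 21, 2020

January 2020 starts on a Wednesday; its first Tuesday is the 7th, so the 3rd Tuesday is the 21st — January 21, 2020.
January 21, 2020 is after January 20, 2020, so that is the next one.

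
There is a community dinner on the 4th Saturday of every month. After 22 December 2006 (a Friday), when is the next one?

23 December 2006

December 2006 starts on a Friday; its first Saturday is the 2nd, so the 4th Saturday is the 23rd — 23 December 2006.
23 December 2006 is after 22 December 2006, so that is the next one.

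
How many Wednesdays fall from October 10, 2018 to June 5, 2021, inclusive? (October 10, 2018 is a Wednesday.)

October 10, 2018 is a Wednesday; the first Wednesday on or after it is October 10, 2018.
From October 10, 2018 to June 5, 2021: 82 + 365 + 366 + 156 = 969 days (rest of 2018, 2019, 2020, to June 5, 2021 in 2021).
969 ÷ 7 = 138 full weeks with remainder 3, so 138 more Wednesdays after the first → 139.

139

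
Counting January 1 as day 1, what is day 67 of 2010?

January has 31 days (67 − 31 = 36 remain).
February has 28 days (36 − 28 = 8 remain).
8 into March → March 8.

8 March 2010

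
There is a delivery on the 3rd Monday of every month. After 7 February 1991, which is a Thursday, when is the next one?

18 February 1991

February 1991 starts on a Friday; its first Monday is the 4th, so the 3rd Monday is the 18th — 18 February 1991.
18 February 1991 is after 7 February 1991, so that is the next one.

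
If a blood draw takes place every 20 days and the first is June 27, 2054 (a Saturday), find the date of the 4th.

August 26, 2054

The 4th occurrence is 3 intervals after the first: 3 × 20 = 60 days after June 27, 2054.
June has 30 days — 3 days to the end of June leaves 57.
July has 31 days (26 left).
26 days into August → August 26, 2054.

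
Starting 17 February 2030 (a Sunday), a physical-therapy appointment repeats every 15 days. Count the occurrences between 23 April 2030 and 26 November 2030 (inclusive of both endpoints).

14

Occurrences land 15·i days after 17 February 2030 for i = 0, 1, 2, …
23 April 2030 is 65 days after the start; 65 ÷ 15 = 4 remainder 5; since the remainder is 5, round up to i = 5. First occurrence in the window: #6 on 3 May 2030 (5×15 = 75 days in).
26 November 2030 is 282 days after the start; 282 ÷ 15 = 18 remainder 12. Last occurrence in the window: #19 on 14 November 2030.
Occurrences #6 through #19: 14 in total.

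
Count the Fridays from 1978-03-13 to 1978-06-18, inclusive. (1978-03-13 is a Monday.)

14

1978-03-13 is a Monday; the first Friday on or after it is 1978-03-17 (4 days later).
From 1978-03-17 to 1978-06-18: 14 + 30 + 31 + 18 = 93 days (rest of March, April, May, June).
93 ÷ 7 = 13 full weeks with remainder 2, so 13 more Fridays after the first → 14.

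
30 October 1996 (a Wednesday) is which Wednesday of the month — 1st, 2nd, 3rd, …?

5th

Day 30 falls in week ⌈30/7⌉ of the month.
Days 1–7 hold the 1st Wednesday, 8–14 the 2nd, 15–21 the 3rd, 22–28 the 4th, 29–31 the 5th.
30 is in the range for the 5th.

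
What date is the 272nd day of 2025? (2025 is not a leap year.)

September 29, 2025

January has 31 days (272 − 31 = 241 remain).
February has 28 days (241 − 28 = 213 remain).
March has 31 days (213 − 31 = 182 remain).
April has 30 days (182 − 30 = 152 remain).
May has 31 days (152 − 31 = 121 remain).
June has 30 days (121 − 30 = 91 remain).
July has 31 days (91 − 31 = 60 remain).
August has 31 days (60 − 31 = 29 remain).
29 into September → September 29.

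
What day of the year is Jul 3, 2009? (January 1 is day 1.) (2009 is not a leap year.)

184

Days in months before Jul: 31 + 28 + 31 + 30 + 31 + 30 = 181.
Plus 3 days into Jul → day 184.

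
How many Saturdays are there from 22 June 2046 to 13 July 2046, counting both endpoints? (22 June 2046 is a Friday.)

22 June 2046 is a Friday; the first Saturday on or after it is 23 June 2046 (1 day later).
From 23 June 2046 to 13 July 2046: 7 + 13 = 20 days (rest of June, July).
20 ÷ 7 = 2 full weeks with remainder 6, so 2 more Saturdays after the first → 3.

3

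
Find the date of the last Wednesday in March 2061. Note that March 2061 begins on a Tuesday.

March 2061 begins on a Tuesday, so the first Wednesday is March 2 (1 day later).
March 2061 has 31 days. Adding weeks: 2, 9, 16, 23, 30 — the last one ≤ 31 is the 30th.

2061-03-30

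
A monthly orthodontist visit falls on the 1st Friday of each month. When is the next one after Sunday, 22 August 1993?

August 1993 starts on a Sunday, so its 1st Friday is 6 August 1993 (5 days in).
That is not after 22 August 1993, so look at September 1993.
September 1993 starts on a Wednesday, so its 1st Friday is 3 September 1993 (2 days in).

3 September 1993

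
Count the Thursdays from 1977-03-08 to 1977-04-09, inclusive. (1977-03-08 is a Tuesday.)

1977-03-08 is a Tuesday; the first Thursday on or after it is 1977-03-10 (2 days later).
From 1977-03-10 to 1977-04-09: 21 + 9 = 30 days (rest of March, April).
30 ÷ 7 = 4 full weeks with remainder 2, so 4 more Thursdays after the first → 5.

5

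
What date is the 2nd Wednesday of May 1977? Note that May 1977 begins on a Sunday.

11 May 1977

May 1977 begins on a Sunday, so the first Wednesday is May 4 (3 days later).
The 2nd Wednesday is 1 weeks later: 4 + 7 = 11.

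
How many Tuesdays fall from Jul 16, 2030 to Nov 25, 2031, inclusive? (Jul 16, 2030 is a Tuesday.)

72

Jul 16, 2030 is a Tuesday; the first Tuesday on or after it is Jul 16, 2030.
From Jul 16, 2030 to Nov 25, 2031: 168 + 329 = 497 days (rest of 2030, to Nov 25, 2031 in 2031).
497 ÷ 7 = 71 full weeks with remainder 0, so 71 more Tuesdays after the first → 72.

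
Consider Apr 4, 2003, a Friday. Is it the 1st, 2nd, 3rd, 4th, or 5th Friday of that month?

1st

Day 4 falls in week ⌈4/7⌉ of the month.
Days 1–7 hold the 1st Friday, 8–14 the 2nd, 15–21 the 3rd, 22–28 the 4th, 29–31 the 5th.
4 is in the range for the 1st.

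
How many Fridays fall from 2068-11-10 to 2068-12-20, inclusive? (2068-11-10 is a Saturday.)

5

2068-11-10 is a Saturday; the first Friday on or after it is 2068-11-16 (6 days later).
From 2068-11-16 to 2068-12-20: 14 + 20 = 34 days (rest of November, December).
34 ÷ 7 = 4 full weeks with remainder 6, so 4 more Fridays after the first → 5.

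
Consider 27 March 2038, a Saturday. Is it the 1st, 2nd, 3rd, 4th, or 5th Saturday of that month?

Day 27 falls in week ⌈27/7⌉ of the month.
Days 1–7 hold the 1st Saturday, 8–14 the 2nd, 15–21 the 3rd, 22–28 the 4th, 29–31 the 5th.
27 is in the range for the 4th.

4th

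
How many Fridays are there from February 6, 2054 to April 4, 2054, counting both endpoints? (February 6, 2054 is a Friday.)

February 6, 2054 is a Friday; the first Friday on or after it is February 6, 2054.
From February 6, 2054 to April 4, 2054: 22 + 31 + 4 = 57 days (rest of February, March, April).
57 ÷ 7 = 8 full weeks with remainder 1, so 8 more Fridays after the first → 9.

9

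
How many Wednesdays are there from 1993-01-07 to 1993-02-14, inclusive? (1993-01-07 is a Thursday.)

1993-01-07 is a Thursday; the first Wednesday on or after it is 1993-01-13 (6 days later).
From 1993-01-13 to 1993-02-14: 18 + 14 = 32 days (rest of January, February).
32 ÷ 7 = 4 full weeks with remainder 4, so 4 more Wednesdays after the first → 5.

5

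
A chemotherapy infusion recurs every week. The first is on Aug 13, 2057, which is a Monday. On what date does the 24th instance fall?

Jan 21, 2058

The 24th occurrence is 23 intervals after the first: 23 × 7 = 161 days after Aug 13, 2057.
Aug has 31 days — 18 days to the end of Aug leaves 143.
Sep has 30 days (113 left).
Oct has 31 days (82 left).
Nov has 30 days (52 left).
Dec has 31 days (21 left).
21 days into Jan → Jan 21, 2058.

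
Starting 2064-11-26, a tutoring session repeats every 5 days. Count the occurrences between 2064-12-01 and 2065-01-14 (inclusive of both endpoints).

9

Occurrences land 5·i days after 2064-11-26 for i = 0, 1, 2, …
2064-12-01 is 5 days after the start; 5 ÷ 5 = 1 remainder 0. First occurrence in the window: #2 on 2064-12-01 (1×5 = 5 days in).
2065-01-14 is 49 days after the start; 49 ÷ 5 = 9 remainder 4. Last occurrence in the window: #10 on 2065-01-10.
Occurrences #2 through #10: 9 in total.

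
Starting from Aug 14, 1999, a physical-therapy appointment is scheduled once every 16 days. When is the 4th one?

Oct 1, 1999

The 4th occurrence is 3 intervals after the first: 3 × 16 = 48 days after Aug 14, 1999.
Aug has 31 days — 17 days to the end of Aug leaves 31.
Sep has 30 days (1 left).
1 day into Oct → Oct 1, 1999.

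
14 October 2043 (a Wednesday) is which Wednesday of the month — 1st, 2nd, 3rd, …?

2nd

Day 14 falls in week ⌈14/7⌉ of the month.
Days 1–7 hold the 1st Wednesday, 8–14 the 2nd, 15–21 the 3rd, 22–28 the 4th, 29–31 the 5th.
14 is in the range for the 2nd.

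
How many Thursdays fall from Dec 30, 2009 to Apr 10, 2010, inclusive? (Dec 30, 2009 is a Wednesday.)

Dec 30, 2009 is a Wednesday; the first Thursday on or after it is Dec 31, 2009 (1 day later).
From Dec 31, 2009 to Apr 10, 2010: 0 + 31 + 28 + 31 + 10 = 100 days (rest of Dec, Jan, Feb, Mar, Apr).
100 ÷ 7 = 14 full weeks with remainder 2, so 14 more Thursdays after the first → 15.

15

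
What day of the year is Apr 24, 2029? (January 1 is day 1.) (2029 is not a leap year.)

114

Days in months before Apr: 31 + 28 + 31 = 90.
Plus 24 days into Apr → day 114.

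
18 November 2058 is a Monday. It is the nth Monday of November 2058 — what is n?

Day 18 falls in week ⌈18/7⌉ of the month.
Days 1–7 hold the 1st Monday, 8–14 the 2nd, 15–21 the 3rd, 22–28 the 4th, 29–31 the 5th.
18 is in the range for the 3rd.

3rd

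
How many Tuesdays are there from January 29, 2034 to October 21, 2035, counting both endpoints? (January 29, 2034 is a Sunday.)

January 29, 2034 is a Sunday; the first Tuesday on or after it is January 31, 2034 (2 days later).
From January 31, 2034 to October 21, 2035: 334 + 294 = 628 days (rest of 2034, to October 21, 2035 in 2035).
628 ÷ 7 = 89 full weeks with remainder 5, so 89 more Tuesdays after the first → 90.

90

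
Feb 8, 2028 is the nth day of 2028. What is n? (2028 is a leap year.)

39

Days in months before Feb: 31 = 31.
Plus 8 days into Feb → day 39.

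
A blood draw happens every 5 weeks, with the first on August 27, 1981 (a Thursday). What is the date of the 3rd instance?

The 3rd occurrence is 2 intervals after the first: 2 × 35 = 70 days after August 27, 1981.
August has 31 days — 4 days to the end of August leaves 66.
September has 30 days (36 left).
October has 31 days (5 left).
5 days into November → November 5, 1981.

November 5, 1981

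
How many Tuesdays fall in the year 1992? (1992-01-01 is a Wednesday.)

1992-01-01 is a Wednesday; the first Tuesday on or after it is 1992-01-07 (6 days later).
From 1992-01-07 to 1992-12-31: 24 + 29 + 31 + 30 + 31 + 30 + 31 + 31 + 30 + 31 + 30 + 31 = 359 days (rest of January, February, March, April, May, June, July, August, September, October, November, December).
359 ÷ 7 = 51 full weeks with remainder 2, so 51 more Tuesdays after the first → 52.

52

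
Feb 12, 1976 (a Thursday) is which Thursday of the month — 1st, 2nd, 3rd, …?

Day 12 falls in week ⌈12/7⌉ of the month.
Days 1–7 hold the 1st Thursday, 8–14 the 2nd, 15–21 the 3rd, 22–28 the 4th, 29–31 the 5th.
12 is in the range for the 2nd.

2nd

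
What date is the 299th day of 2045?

Oct 26, 2045

Jan has 31 days (299 − 31 = 268 remain).
Feb has 28 days (268 − 28 = 240 remain).
Mar has 31 days (240 − 31 = 209 remain).
Apr has 30 days (209 − 30 = 179 remain).
May has 31 days (179 − 31 = 148 remain).
Jun has 30 days (148 − 30 = 118 remain).
Jul has 31 days (118 − 31 = 87 remain).
Aug has 31 days (87 − 31 = 56 remain).
Sep has 30 days (56 − 30 = 26 remain).
26 into Oct → Oct 26.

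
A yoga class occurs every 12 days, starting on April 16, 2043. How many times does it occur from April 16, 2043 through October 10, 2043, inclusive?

Occurrences land 12·i days after April 16, 2043 for i = 0, 1, 2, …
The window opens on the start date, so the first occurrence inside is #1 on April 16, 2043.
October 10, 2043 is 177 days after the start; 177 ÷ 12 = 14 remainder 9. Last occurrence in the window: #15 on October 1, 2043.
Occurrences #1 through #15: 15 in total.

15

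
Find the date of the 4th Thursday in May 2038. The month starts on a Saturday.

May 2038 begins on a Saturday, so the first Thursday is May 6 (5 days later).
The 4th Thursday is 3 weeks later: 6 + 21 = 27.

May 27, 2038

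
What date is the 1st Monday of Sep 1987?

The first Monday of Sep 1987 is Sep 7.

Sep 7, 1987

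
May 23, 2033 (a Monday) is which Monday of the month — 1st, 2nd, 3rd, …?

4th

Day 23 falls in week ⌈23/7⌉ of the month.
Days 1–7 hold the 1st Monday, 8–14 the 2nd, 15–21 the 3rd, 22–28 the 4th, 29–31 the 5th.
23 is in the range for the 4th.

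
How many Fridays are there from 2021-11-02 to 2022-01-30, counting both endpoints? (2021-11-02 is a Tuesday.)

2021-11-02 is a Tuesday; the first Friday on or after it is 2021-11-05 (3 days later).
From 2021-11-05 to 2022-01-30: 25 + 31 + 30 = 86 days (rest of November, December, January).
86 ÷ 7 = 12 full weeks with remainder 2, so 12 more Fridays after the first → 13.

13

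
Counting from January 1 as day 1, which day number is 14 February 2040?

Days in months before February: 31 = 31.
Plus 14 days into February → day 45.

45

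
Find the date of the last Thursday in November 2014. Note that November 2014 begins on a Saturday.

27 November 2014

November 2014 begins on a Saturday, so the first Thursday is November 6 (5 days later).
November 2014 has 30 days. Adding weeks: 6, 13, 20, 27 — the last one ≤ 30 is the 27th.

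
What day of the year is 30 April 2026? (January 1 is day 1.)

120

Days in months before April: 31 + 28 + 31 = 90.
Plus 30 days into April → day 120.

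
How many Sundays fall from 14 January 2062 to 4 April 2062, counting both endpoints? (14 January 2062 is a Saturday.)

12

14 January 2062 is a Saturday; the first Sunday on or after it is 15 January 2062 (1 day later).
From 15 January 2062 to 4 April 2062: 16 + 28 + 31 + 4 = 79 days (rest of January, February, March, April).
79 ÷ 7 = 11 full weeks with remainder 2, so 11 more Sundays after the first → 12.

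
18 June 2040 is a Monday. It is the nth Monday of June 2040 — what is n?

Day 18 falls in week ⌈18/7⌉ of the month.
Days 1–7 hold the 1st Monday, 8–14 the 2nd, 15–21 the 3rd, 22–28 the 4th, 29–31 the 5th.
18 is in the range for the 3rd.

3rd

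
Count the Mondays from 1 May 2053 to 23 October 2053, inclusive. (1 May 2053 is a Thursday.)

1 May 2053 is a Thursday; the first Monday on or after it is 5 May 2053 (4 days later).
From 5 May 2053 to 23 October 2053: 26 + 30 + 31 + 31 + 30 + 23 = 171 days (rest of May, June, July, August, September, October).
171 ÷ 7 = 24 full weeks with remainder 3, so 24 more Mondays after the first → 25.

25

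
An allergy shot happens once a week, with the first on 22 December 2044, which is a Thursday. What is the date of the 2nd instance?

The 2nd occurrence is 1 interval after the first: 1 × 7 = 7 days after 22 December 2044.
7 days later is 29 December 2044.

29 December 2044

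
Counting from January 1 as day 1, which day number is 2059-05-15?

135

Days in months before May: 31 + 28 + 31 + 30 = 120.
Plus 15 days into May → day 135.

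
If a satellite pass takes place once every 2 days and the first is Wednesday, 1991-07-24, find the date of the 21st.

The 21st occurrence is 20 intervals after the first: 20 × 2 = 40 days after 1991-07-24.
July has 31 days — 7 days to the end of July leaves 33.
August has 31 days (2 left).
2 days into September → 1991-09-02.

1991-09-02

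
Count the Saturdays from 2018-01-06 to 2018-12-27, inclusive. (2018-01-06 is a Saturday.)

51

2018-01-06 is a Saturday; the first Saturday on or after it is 2018-01-06.
From 2018-01-06 to 2018-12-27: 25 + 28 + 31 + 30 + 31 + 30 + 31 + 31 + 30 + 31 + 30 + 27 = 355 days (rest of January, February, March, April, May, June, July, August, September, October, November, December).
355 ÷ 7 = 50 full weeks with remainder 5, so 50 more Saturdays after the first → 51.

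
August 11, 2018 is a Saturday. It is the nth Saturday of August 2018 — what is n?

Day 11 falls in week ⌈11/7⌉ of the month.
Days 1–7 hold the 1st Saturday, 8–14 the 2nd, 15–21 the 3rd, 22–28 the 4th, 29–31 the 5th.
11 is in the range for the 2nd.

2nd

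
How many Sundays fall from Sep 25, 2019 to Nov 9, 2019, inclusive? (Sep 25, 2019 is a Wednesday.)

Sep 25, 2019 is a Wednesday; the first Sunday on or after it is Sep 29, 2019 (4 days later).
From Sep 29, 2019 to Nov 9, 2019: 1 + 31 + 9 = 41 days (rest of Sep, Oct, Nov).
41 ÷ 7 = 5 full weeks with remainder 6, so 5 more Sundays after the first → 6.

6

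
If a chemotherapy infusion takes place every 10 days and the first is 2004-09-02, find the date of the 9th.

The 9th occurrence is 8 intervals after the first: 8 × 10 = 80 days after 2004-09-02.
September has 30 days — 28 days to the end of September leaves 52.
October has 31 days (21 left).
21 days into November → 2004-11-21.

2004-11-21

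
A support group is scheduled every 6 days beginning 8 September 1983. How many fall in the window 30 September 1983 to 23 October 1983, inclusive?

Occurrences land 6·i days after 8 September 1983 for i = 0, 1, 2, …
30 September 1983 is 22 days after the start; 22 ÷ 6 = 3 remainder 4; since the remainder is 4, round up to i = 4. First occurrence in the window: #5 on 2 October 1983 (4×6 = 24 days in).
23 October 1983 is 45 days after the start; 45 ÷ 6 = 7 remainder 3. Last occurrence in the window: #8 on 20 October 1983.
Occurrences #5 through #8: 4 in total.

4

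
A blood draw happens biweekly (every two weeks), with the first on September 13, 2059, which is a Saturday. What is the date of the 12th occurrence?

February 14, 2060

The 12th occurrence is 11 intervals after the first: 11 × 14 = 154 days after September 13, 2059.
September has 30 days — 17 days to the end of September leaves 137.
October has 31 days (106 left).
November has 30 days (76 left).
December has 31 days (45 left).
January has 31 days (14 left).
14 days into February → February 14, 2060.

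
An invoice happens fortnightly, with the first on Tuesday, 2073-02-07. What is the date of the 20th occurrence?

The 20th occurrence is 19 intervals after the first: 19 × 14 = 266 days after 2073-02-07.
February has 28 days — 21 days to the end of February leaves 245.
March has 31 days (214 left).
April has 30 days (184 left).
May has 31 days (153 left).
June has 30 days (123 left).
July has 31 days (92 left).
August has 31 days (61 left).
September has 30 days (31 left).
31 days into October → 2073-10-31.

2073-10-31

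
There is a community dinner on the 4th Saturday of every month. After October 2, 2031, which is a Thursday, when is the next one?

October 2031 starts on a Wednesday; its first Saturday is the 4th, so the 4th Saturday is the 25th — October 25, 2031.
October 25, 2031 is after October 2, 2031, so that is the next one.

October 25, 2031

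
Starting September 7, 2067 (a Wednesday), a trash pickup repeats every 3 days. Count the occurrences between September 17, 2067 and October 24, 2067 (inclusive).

12

Occurrences land 3·i days after September 7, 2067 for i = 0, 1, 2, …
September 17, 2067 is 10 days after the start; 10 ÷ 3 = 3 remainder 1; since the remainder is 1, round up to i = 4. First occurrence in the window: #5 on September 19, 2067 (4×3 = 12 days in).
October 24, 2067 is 47 days after the start; 47 ÷ 3 = 15 remainder 2. Last occurrence in the window: #16 on October 22, 2067.
Occurrences #5 through #16: 12 in total.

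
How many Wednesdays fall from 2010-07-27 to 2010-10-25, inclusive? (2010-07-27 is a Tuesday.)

2010-07-27 is a Tuesday; the first Wednesday on or after it is 2010-07-28 (1 day later).
From 2010-07-28 to 2010-10-25: 3 + 31 + 30 + 25 = 89 days (rest of July, August, September, October).
89 ÷ 7 = 12 full weeks with remainder 5, so 12 more Wednesdays after the first → 13.

13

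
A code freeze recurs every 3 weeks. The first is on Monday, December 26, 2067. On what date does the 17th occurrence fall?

November 26, 2068

The 17th occurrence is 16 intervals after the first: 16 × 21 = 336 days after December 26, 2067.
December has 31 days — 5 days to the end of December leaves 331.
January has 31 days (300 left).
February has 29 days (271 left).
March has 31 days (240 left).
April has 30 days (210 left).
May has 31 days (179 left).
June has 30 days (149 left).
July has 31 days (118 left).
August has 31 days (87 left).
September has 30 days (57 left).
October has 31 days (26 left).
26 days into November → November 26, 2068.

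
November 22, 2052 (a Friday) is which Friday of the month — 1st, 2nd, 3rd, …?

4th

Day 22 falls in week ⌈22/7⌉ of the month.
Days 1–7 hold the 1st Friday, 8–14 the 2nd, 15–21 the 3rd, 22–28 the 4th, 29–31 the 5th.
22 is in the range for the 4th.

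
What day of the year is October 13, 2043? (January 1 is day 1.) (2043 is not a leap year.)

Days in months before October: 31 + 28 + 31 + 30 + 31 + 30 + 31 + 31 + 30 = 273.
Plus 13 days into October → day 286.

286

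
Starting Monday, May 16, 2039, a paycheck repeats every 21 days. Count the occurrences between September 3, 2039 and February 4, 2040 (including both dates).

Occurrences land 21·i days after May 16, 2039 for i = 0, 1, 2, …
September 3, 2039 is 110 days after the start; 110 ÷ 21 = 5 remainder 5; since the remainder is 5, round up to i = 6. First occurrence in the window: #7 on September 19, 2039 (6×21 = 126 days in).
February 4, 2040 is 264 days after the start; 264 ÷ 21 = 12 remainder 12. Last occurrence in the window: #13 on January 23, 2040.
Occurrences #7 through #13: 7 in total.

7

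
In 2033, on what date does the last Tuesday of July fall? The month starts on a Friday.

July 2033 begins on a Friday, so the first Tuesday is July 5 (4 days later).
July 2033 has 31 days. Adding weeks: 5, 12, 19, 26 — the last one ≤ 31 is the 26th.

2033-07-26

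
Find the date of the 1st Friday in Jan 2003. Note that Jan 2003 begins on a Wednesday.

Jan 3, 2003

Jan 2003 begins on a Wednesday, so the first Friday is Jan 3 (2 days later).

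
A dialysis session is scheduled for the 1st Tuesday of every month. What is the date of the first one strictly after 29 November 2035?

4 December 2035

November 2035 starts on a Thursday, so its 1st Tuesday is 6 November 2035 (5 days in).
That is not after 29 November 2035, so look at December 2035.
December 2035 starts on a Saturday, so its 1st Tuesday is 4 December 2035 (3 days in).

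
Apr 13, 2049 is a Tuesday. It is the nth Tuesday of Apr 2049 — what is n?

2nd

Day 13 falls in week ⌈13/7⌉ of the month.
Days 1–7 hold the 1st Tuesday, 8–14 the 2nd, 15–21 the 3rd, 22–28 the 4th, 29–31 the 5th.
13 is in the range for the 2nd.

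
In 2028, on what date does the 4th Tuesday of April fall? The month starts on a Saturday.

April 2028 begins on a Saturday, so the first Tuesday is April 4 (3 days later).
The 4th Tuesday is 3 weeks later: 4 + 21 = 25.

April 25, 2028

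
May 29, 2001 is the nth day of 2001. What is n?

Days in months before May: 31 + 28 + 31 + 30 = 120.
Plus 29 days into May → day 149.

149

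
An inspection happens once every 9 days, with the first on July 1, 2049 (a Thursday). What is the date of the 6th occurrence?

August 15, 2049

The 6th occurrence is 5 intervals after the first: 5 × 9 = 45 days after July 1, 2049.
July has 31 days — 30 days to the end of July leaves 15.
15 days into August → August 15, 2049.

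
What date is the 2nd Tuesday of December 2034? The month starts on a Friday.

12 December 2034

December 2034 begins on a Friday, so the first Tuesday is December 5 (4 days later).
The 2nd Tuesday is 1 weeks later: 5 + 7 = 12.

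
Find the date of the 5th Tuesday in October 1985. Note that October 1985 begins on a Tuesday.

October 1985 begins on a Tuesday, so the first Tuesday is October 1.
The 5th Tuesday is 4 weeks later: 1 + 28 = 29.

1985-10-29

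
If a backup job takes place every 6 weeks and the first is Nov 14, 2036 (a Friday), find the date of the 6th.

Jun 12, 2037

The 6th occurrence is 5 intervals after the first: 5 × 42 = 210 days after Nov 14, 2036.
Nov has 30 days — 16 days to the end of Nov leaves 194.
Dec has 31 days (163 left).
Jan has 31 days (132 left).
Feb has 28 days (104 left).
Mar has 31 days (73 left).
Apr has 30 days (43 left).
May has 31 days (12 left).
12 days into Jun → Jun 12, 2037.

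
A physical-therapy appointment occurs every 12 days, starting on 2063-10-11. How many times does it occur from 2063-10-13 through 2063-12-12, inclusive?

5

Occurrences land 12·i days after 2063-10-11 for i = 0, 1, 2, …
2063-10-13 is 2 days after the start; 2 ÷ 12 = 0 remainder 2; since the remainder is 2, round up to i = 1. First occurrence in the window: #2 on 2063-10-23 (1×12 = 12 days in).
2063-12-12 is 62 days after the start; 62 ÷ 12 = 5 remainder 2. Last occurrence in the window: #6 on 2063-12-10.
Occurrences #2 through #6: 5 in total.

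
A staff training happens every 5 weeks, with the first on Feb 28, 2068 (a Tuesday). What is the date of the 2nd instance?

Apr 3, 2068

The 2nd occurrence is 1 interval after the first: 1 × 35 = 35 days after Feb 28, 2068.
Feb has 29 days — 1 day to the end of Feb leaves 34.
Mar has 31 days (3 left).
3 days into Apr → Apr 3, 2068.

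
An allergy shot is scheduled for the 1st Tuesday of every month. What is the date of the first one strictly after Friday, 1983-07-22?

1983-08-02

July 1983 starts on a Friday, so its 1st Tuesday is 1983-07-05 (4 days in).
That is not after 1983-07-22, so look at August 1983.
August 1983 starts on a Monday, so its 1st Tuesday is 1983-08-02 (1 day in).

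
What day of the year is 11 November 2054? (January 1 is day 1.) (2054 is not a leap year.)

315

Days in months before November: 31 + 28 + 31 + 30 + 31 + 30 + 31 + 31 + 30 + 31 = 304.
Plus 11 days into November → day 315.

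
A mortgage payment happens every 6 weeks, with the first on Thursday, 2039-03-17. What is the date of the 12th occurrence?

The 12th occurrence is 11 intervals after the first: 11 × 42 = 462 days after 2039-03-17.
March has 31 days — 14 days to the end of March leaves 448.
From end of March to end of 2039 is 275 days (173 left).
January has 31 days (142 left).
February has 29 days (113 left).
March has 31 days (82 left).
April has 30 days (52 left).
May has 31 days (21 left).
21 days into June → 2040-06-21.

2040-06-21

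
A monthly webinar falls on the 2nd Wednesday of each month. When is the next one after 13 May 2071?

10 June 2071

May 2071 starts on a Friday; its first Wednesday is the 6th, so the 2nd Wednesday is the 13th — 13 May 2071.
That is not after 13 May 2071, so look at June 2071.
June 2071 starts on a Monday; its first Wednesday is the 3rd, so the 2nd Wednesday is the 10th — 10 June 2071.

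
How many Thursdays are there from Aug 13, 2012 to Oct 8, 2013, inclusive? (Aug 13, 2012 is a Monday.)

60

Aug 13, 2012 is a Monday; the first Thursday on or after it is Aug 16, 2012 (3 days later).
From Aug 16, 2012 to Oct 8, 2013: 137 + 281 = 418 days (rest of 2012, to Oct 8, 2013 in 2013).
418 ÷ 7 = 59 full weeks with remainder 5, so 59 more Thursdays after the first → 60.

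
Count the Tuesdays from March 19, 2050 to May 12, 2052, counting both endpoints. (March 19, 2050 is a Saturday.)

112

March 19, 2050 is a Saturday; the first Tuesday on or after it is March 22, 2050 (3 days later).
From March 22, 2050 to May 12, 2052: 284 + 365 + 133 = 782 days (rest of 2050, 2051, to May 12, 2052 in 2052).
782 ÷ 7 = 111 full weeks with remainder 5, so 111 more Tuesdays after the first → 112.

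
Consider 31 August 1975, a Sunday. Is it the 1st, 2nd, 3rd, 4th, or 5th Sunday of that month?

5th

Day 31 falls in week ⌈31/7⌉ of the month.
Days 1–7 hold the 1st Sunday, 8–14 the 2nd, 15–21 the 3rd, 22–28 the 4th, 29–31 the 5th.
31 is in the range for the 5th.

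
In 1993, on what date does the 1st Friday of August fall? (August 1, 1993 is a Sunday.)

1993-08-06

August 1993 begins on a Sunday, so the first Friday is August 6 (5 days later).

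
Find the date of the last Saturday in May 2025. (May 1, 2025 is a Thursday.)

31 May 2025

May 2025 begins on a Thursday, so the first Saturday is May 3 (2 days later).
May 2025 has 31 days. Adding weeks: 3, 10, 17, 24, 31 — the last one ≤ 31 is the 31st.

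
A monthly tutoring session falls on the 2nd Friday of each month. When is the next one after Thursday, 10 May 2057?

May 2057 starts on a Tuesday; its first Friday is the 4th, so the 2nd Friday is the 11th — 11 May 2057.
11 May 2057 is after 10 May 2057, so that is the next one.

11 May 2057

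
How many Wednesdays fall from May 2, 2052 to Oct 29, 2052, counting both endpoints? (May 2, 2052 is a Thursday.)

25

May 2, 2052 is a Thursday; the first Wednesday on or after it is May 8, 2052 (6 days later).
From May 8, 2052 to Oct 29, 2052: 23 + 30 + 31 + 31 + 30 + 29 = 174 days (rest of May, Jun, Jul, Aug, Sep, Oct).
174 ÷ 7 = 24 full weeks with remainder 6, so 24 more Wednesdays after the first → 25.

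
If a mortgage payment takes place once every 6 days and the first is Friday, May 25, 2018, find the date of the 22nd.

September 28, 2018

The 22nd occurrence is 21 intervals after the first: 21 × 6 = 126 days after May 25, 2018.
May has 31 days — 6 days to the end of May leaves 120.
June has 30 days (90 left).
July has 31 days (59 left).
August has 31 days (28 left).
28 days into September → September 28, 2018.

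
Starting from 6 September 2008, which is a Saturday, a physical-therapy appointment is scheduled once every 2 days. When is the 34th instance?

11 November 2008

The 34th occurrence is 33 intervals after the first: 33 × 2 = 66 days after 6 September 2008.
September has 30 days — 24 days to the end of September leaves 42.
October has 31 days (11 left).
11 days into November → 11 November 2008.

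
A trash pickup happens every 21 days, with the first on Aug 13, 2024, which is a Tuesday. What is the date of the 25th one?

Dec 30, 2025

The 25th occurrence is 24 intervals after the first: 24 × 21 = 504 days after Aug 13, 2024.
Aug has 31 days — 18 days to the end of Aug leaves 486.
From end of Aug to end of 2024 is 122 days (364 left).
Jan has 31 days (333 left).
Feb has 28 days (305 left).
Mar has 31 days (274 left).
Apr has 30 days (244 left).
May has 31 days (213 left).
Jun has 30 days (183 left).
Jul has 31 days (152 left).
Aug has 31 days (121 left).
Sep has 30 days (91 left).
Oct has 31 days (60 left).
Nov has 30 days (30 left).
30 days into Dec → Dec 30, 2025.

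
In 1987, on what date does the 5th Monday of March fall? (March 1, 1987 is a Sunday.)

March 30, 1987

March 1987 begins on a Sunday, so the first Monday is March 2 (1 day later).
The 5th Monday is 4 weeks later: 2 + 28 = 30.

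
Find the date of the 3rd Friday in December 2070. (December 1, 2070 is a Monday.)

December 19, 2070

December 2070 begins on a Monday, so the first Friday is December 5 (4 days later).
The 3rd Friday is 2 weeks later: 5 + 14 = 19.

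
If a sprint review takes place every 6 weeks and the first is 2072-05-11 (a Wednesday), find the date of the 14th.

The 14th occurrence is 13 intervals after the first: 13 × 42 = 546 days after 2072-05-11.
May has 31 days — 20 days to the end of May leaves 526.
From end of May to end of 2072 is 214 days (312 left).
January has 31 days (281 left).
February has 28 days (253 left).
March has 31 days (222 left).
April has 30 days (192 left).
May has 31 days (161 left).
June has 30 days (131 left).
July has 31 days (100 left).
August has 31 days (69 left).
September has 30 days (39 left).
October has 31 days (8 left).
8 days into November → 2073-11-08.

2073-11-08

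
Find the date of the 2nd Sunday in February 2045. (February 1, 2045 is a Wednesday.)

February 12, 2045

February 2045 begins on a Wednesday, so the first Sunday is February 5 (4 days later).
The 2nd Sunday is 1 weeks later: 5 + 7 = 12.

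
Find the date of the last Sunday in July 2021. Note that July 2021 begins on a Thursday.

2021-07-25

July 2021 begins on a Thursday, so the first Sunday is July 4 (3 days later).
July 2021 has 31 days. Adding weeks: 4, 11, 18, 25 — the last one ≤ 31 is the 25th.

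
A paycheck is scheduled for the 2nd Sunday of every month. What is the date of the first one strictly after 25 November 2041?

8 December 2041

November 2041 starts on a Friday; its first Sunday is the 3rd, so the 2nd Sunday is the 10th — 10 November 2041.
That is not after 25 November 2041, so look at December 2041.
December 2041 starts on a Sunday; its first Sunday is the 1st, so the 2nd Sunday is the 8th — 8 December 2041.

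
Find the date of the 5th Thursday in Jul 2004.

Jul 29, 2004

The first Thursday of Jul 2004 is Jul 1.
The 5th Thursday is 4 weeks later: 1 + 28 = 29.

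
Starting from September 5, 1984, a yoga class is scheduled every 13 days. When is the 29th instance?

September 4, 1985

The 29th occurrence is 28 intervals after the first: 28 × 13 = 364 days after September 5, 1984.
September has 30 days — 25 days to the end of September leaves 339.
October has 31 days (308 left).
November has 30 days (278 left).
December has 31 days (247 left).
January has 31 days (216 left).
February has 28 days (188 left).
March has 31 days (157 left).
April has 30 days (127 left).
May has 31 days (96 left).
June has 30 days (66 left).
July has 31 days (35 left).
August has 31 days (4 left).
4 days into September → September 4, 1985.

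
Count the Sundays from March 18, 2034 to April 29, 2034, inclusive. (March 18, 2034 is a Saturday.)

March 18, 2034 is a Saturday; the first Sunday on or after it is March 19, 2034 (1 day later).
From March 19, 2034 to April 29, 2034: 12 + 29 = 41 days (rest of March, April).
41 ÷ 7 = 5 full weeks with remainder 6, so 5 more Sundays after the first → 6.

6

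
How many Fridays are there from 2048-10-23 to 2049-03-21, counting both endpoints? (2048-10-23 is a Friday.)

22

2048-10-23 is a Friday; the first Friday on or after it is 2048-10-23.
From 2048-10-23 to 2049-03-21: 8 + 30 + 31 + 31 + 28 + 21 = 149 days (rest of October, November, December, January, February, March).
149 ÷ 7 = 21 full weeks with remainder 2, so 21 more Fridays after the first → 22.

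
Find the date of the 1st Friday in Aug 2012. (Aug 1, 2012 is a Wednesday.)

Aug 3, 2012

Aug 2012 begins on a Wednesday, so the first Friday is Aug 3 (2 days later).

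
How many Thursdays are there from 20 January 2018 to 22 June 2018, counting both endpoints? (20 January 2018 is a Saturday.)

20 January 2018 is a Saturday; the first Thursday on or after it is 25 January 2018 (5 days later).
From 25 January 2018 to 22 June 2018: 6 + 28 + 31 + 30 + 31 + 22 = 148 days (rest of January, February, March, April, May, June).
148 ÷ 7 = 21 full weeks with remainder 1, so 21 more Thursdays after the first → 22.

22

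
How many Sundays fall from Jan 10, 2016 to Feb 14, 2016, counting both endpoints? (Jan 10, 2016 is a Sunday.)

Jan 10, 2016 is a Sunday; the first Sunday on or after it is Jan 10, 2016.
From Jan 10, 2016 to Feb 14, 2016: 21 + 14 = 35 days (rest of Jan, Feb).
35 ÷ 7 = 5 full weeks with remainder 0, so 5 more Sundays after the first → 6.

6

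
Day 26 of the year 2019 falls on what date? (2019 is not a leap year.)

January 26, 2019

26 into January → January 26.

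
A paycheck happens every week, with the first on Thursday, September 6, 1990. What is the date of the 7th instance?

October 18, 1990

The 7th occurrence is 6 intervals after the first: 6 × 7 = 42 days after September 6, 1990.
September has 30 days — 24 days to the end of September leaves 18.
18 days into October → October 18, 1990.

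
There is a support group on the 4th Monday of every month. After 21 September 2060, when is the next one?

September 2060 starts on a Wednesday; its first Monday is the 6th, so the 4th Monday is the 27th — 27 September 2060.
27 September 2060 is after 21 September 2060, so that is the next one.

27 September 2060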